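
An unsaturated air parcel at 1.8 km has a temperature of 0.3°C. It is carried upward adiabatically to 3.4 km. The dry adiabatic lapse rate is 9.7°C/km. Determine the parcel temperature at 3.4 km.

-15.22°C

1800–3400 m, dry adiabatic: Δz = 1.6 km ⇒ ΔT = -15.52°C; T = -15.22°C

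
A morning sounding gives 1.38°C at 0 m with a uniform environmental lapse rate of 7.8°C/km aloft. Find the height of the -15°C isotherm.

Height above start = (1.38 − (-15)) / 7.8 = 2.1 km
Altitude = 0 m + 2100 m = 2100 m

2100 m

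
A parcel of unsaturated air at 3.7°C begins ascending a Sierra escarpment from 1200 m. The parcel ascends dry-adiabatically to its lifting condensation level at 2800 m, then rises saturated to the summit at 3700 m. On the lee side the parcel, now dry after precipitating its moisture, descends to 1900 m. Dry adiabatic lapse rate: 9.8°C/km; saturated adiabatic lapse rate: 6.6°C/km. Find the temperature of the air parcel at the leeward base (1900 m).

-0.28°C

From 1200 m to 2800 m (dry): cools by 9.8 × 1.6 = 15.68°C, giving -11.98°C.
From 2800 m to 3700 m (saturated): cools by 6.6 × 0.9 = 5.94°C, giving -17.92°C.
From 3700 m to 1900 m (dry descent): warms by 9.8 × 1.8 = 17.64°C, giving -0.28°C.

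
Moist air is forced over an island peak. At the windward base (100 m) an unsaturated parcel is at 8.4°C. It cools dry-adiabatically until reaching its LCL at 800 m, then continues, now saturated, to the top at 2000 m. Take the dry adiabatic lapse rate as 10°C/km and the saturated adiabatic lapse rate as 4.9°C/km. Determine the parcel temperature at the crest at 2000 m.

Dry to 800 m: -10 × 0.7 km = -7°C, so T = 1.4°C.
Saturated to 2000 m: -4.9 × 1.2 km = -5.88°C, so T = -4.48°C.

-4.48°C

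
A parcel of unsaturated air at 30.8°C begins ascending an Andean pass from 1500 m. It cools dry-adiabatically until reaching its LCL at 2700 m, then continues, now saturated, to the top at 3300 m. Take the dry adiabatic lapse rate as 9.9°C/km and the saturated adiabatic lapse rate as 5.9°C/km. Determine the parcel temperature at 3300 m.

1500–2700 m, dry: Δz = 1.2 km ⇒ ΔT = -11.88°C; T = 18.92°C
2700–3300 m, saturated: Δz = 0.6 km ⇒ ΔT = -3.54°C; T = 15.38°C

15.38°C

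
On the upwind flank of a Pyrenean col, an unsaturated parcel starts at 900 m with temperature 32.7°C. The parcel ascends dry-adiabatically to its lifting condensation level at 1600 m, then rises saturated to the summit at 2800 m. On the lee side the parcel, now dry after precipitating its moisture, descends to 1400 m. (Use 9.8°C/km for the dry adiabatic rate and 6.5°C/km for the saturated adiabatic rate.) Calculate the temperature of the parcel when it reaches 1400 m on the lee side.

900 → 1600 m (dry, 9.8°C/km): ΔT = -9.8 × 0.7 = -6.86°C → T = 25.84°C
1600 → 2800 m (saturated, 6.5°C/km): ΔT = -6.5 × 1.2 = -7.8°C → T = 18.04°C
2800 → 1400 m (dry descent, 9.8°C/km): ΔT = +9.8 × 1.4 = +13.72°C → T = 31.76°C

31.76°C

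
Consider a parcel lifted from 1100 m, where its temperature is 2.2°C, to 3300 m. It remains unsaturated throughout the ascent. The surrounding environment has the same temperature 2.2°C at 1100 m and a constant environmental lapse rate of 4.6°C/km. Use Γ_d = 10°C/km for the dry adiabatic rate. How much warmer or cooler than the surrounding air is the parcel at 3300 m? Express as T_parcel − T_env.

Parcel:
  1100 → 3300 m (dry, 10°C/km): ΔT = -10 × 2.2 = -22°C → T = -19.8°C
Environment:
  1100 → 3300 m (environment, 4.6°C/km): ΔT = -4.6 × 2.2 = -10.12°C → T = -7.92°C
T_parcel − T_env = -19.8 − (-7.92) = -11.88°C

-11.88°C (parcel cooler than environment)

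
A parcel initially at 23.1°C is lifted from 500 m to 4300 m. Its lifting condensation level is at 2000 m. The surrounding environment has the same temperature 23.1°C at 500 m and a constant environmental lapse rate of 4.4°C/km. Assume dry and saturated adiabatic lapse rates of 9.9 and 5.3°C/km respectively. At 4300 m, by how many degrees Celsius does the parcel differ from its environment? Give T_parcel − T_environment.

Parcel:
  From 500 m to 2000 m (dry): cools by 9.9 × 1.5 = 14.85°C, giving 8.25°C.
  From 2000 m to 4300 m (saturated): cools by 5.3 × 2.3 = 12.19°C, giving -3.94°C.
Environment:
  From 500 m to 4300 m (environment): cools by 4.4 × 3.8 = 16.72°C, giving 6.38°C.
T_parcel − T_env = -3.94 − 6.38 = -10.32°C

-10.32°C (parcel cooler than environment)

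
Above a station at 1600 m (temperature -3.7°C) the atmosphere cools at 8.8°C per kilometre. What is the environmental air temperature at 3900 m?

Environmental to 3900 m: -8.8 × 2.3 km = -20.24°C, so T = -23.94°C.

-23.94°C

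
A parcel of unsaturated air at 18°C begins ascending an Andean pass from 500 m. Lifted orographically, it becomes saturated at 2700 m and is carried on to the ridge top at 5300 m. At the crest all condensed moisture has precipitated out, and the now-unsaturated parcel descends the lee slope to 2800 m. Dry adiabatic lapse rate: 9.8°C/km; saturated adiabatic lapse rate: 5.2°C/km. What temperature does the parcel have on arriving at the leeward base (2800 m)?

Dry to 2700 m: -9.8 × 2.2 km = -21.56°C, so T = -3.56°C.
Saturated to 5300 m: -5.2 × 2.6 km = -13.52°C, so T = -17.08°C.
Dry descent to 2800 m: +9.8 × 2.5 km = +24.5°C, so T = 7.42°C.

7.42°C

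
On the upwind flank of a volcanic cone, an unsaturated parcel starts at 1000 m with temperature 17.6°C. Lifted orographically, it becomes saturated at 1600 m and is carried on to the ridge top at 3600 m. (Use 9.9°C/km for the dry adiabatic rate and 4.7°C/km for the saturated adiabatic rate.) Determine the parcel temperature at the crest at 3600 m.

2.26°C

1000 → 1600 m (dry, 9.9°C/km): ΔT = -9.9 × 0.6 = -5.94°C → T = 11.66°C
1600 → 3600 m (saturated, 4.7°C/km): ΔT = -4.7 × 2 = -9.4°C → T = 2.26°C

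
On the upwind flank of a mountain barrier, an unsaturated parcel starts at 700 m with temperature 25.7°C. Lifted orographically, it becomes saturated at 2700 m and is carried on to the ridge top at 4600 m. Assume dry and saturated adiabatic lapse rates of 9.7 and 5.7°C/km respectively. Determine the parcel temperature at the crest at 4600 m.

700 → 2700 m (dry, 9.7°C/km): ΔT = -9.7 × 2 = -19.4°C → T = 6.3°C
2700 → 4600 m (saturated, 5.7°C/km): ΔT = -5.7 × 1.9 = -10.83°C → T = -4.53°C

-4.53°C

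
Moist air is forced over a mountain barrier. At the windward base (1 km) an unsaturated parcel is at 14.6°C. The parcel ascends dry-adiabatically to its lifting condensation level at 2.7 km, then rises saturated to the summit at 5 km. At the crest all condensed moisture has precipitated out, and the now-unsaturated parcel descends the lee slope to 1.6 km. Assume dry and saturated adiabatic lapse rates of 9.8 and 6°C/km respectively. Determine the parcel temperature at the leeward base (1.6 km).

17.46°C

Dry to 2700 m: -9.8 × 1.7 km = -16.66°C, so T = -2.06°C.
Saturated to 5000 m: -6 × 2.3 km = -13.8°C, so T = -15.86°C.
Dry descent to 1600 m: +9.8 × 3.4 km = +33.32°C, so T = 17.46°C.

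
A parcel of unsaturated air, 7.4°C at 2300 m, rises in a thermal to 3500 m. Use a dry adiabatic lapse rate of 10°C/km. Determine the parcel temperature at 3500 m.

Dry adiabatic to 3500 m: -10 × 1.2 km = -12°C, so T = -4.6°C.

-4.6°C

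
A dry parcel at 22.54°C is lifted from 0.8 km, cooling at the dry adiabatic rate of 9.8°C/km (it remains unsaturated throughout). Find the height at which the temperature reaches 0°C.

Height above start = (22.54 − 0) / 9.8 = 2.3 km
Altitude = 800 m + 2300 m = 3100 m

3.1 km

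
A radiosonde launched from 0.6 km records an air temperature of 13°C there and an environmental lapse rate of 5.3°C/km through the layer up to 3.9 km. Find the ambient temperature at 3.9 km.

-4.49°C

600–3900 m, environmental: Δz = 3.3 km ⇒ ΔT = -17.49°C; T = -4.49°C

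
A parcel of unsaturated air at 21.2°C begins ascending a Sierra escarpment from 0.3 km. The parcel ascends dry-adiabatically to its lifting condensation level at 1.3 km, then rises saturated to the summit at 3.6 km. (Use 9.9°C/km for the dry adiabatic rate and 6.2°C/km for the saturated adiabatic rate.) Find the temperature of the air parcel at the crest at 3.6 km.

-2.96°C

300–1300 m, dry: Δz = 1 km ⇒ ΔT = -9.9°C; T = 11.3°C
1300–3600 m, saturated: Δz = 2.3 km ⇒ ΔT = -14.26°C; T = -2.96°C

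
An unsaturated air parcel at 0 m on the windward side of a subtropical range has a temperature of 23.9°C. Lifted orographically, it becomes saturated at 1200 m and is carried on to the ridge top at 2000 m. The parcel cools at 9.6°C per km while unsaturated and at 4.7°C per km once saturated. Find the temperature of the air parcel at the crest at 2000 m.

0–1200 m, dry: Δz = 1.2 km ⇒ ΔT = -11.52°C; T = 12.38°C
1200–2000 m, saturated: Δz = 0.8 km ⇒ ΔT = -3.76°C; T = 8.62°C

8.62°C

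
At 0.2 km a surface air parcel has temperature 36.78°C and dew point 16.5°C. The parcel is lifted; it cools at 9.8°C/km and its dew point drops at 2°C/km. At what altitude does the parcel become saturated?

T and T_d converge at 9.8 − 2 = 7.8°C per km
Height above start = (36.78 − 16.5) / 7.8 = 2.6 km
LCL altitude = 200 m + 2600 m = 2800 m

2.8 km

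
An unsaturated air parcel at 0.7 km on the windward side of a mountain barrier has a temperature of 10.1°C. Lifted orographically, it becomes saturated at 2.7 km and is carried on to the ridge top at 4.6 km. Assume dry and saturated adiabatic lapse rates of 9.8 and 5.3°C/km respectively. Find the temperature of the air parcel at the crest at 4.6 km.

-19.57°C

Dry to 2700 m: -9.8 × 2 km = -19.6°C, so T = -9.5°C.
Saturated to 4600 m: -5.3 × 1.9 km = -10.07°C, so T = -19.57°C.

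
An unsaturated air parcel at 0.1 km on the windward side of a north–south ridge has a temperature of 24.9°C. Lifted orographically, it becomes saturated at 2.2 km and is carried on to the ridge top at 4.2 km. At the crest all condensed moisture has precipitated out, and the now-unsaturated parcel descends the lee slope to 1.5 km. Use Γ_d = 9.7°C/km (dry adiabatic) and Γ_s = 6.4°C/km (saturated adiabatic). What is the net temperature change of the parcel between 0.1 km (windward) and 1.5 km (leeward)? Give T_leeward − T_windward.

-6.98°C

From 100 m to 2200 m (dry): cools by 9.7 × 2.1 = 20.37°C, giving 4.53°C.
From 2200 m to 4200 m (saturated): cools by 6.4 × 2 = 12.8°C, giving -8.27°C.
From 4200 m to 1500 m (dry descent): warms by 9.7 × 2.7 = 26.19°C, giving 17.92°C.
Net change vs windward start: 17.92 − 24.9 = -6.98°C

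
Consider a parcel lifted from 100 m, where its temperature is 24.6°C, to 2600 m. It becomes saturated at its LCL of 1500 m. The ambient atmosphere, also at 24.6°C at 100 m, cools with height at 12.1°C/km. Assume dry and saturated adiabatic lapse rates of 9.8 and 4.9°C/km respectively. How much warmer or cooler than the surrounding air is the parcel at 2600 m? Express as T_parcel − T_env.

Parcel:
  100 → 1500 m (dry, 9.8°C/km): ΔT = -9.8 × 1.4 = -13.72°C → T = 10.88°C
  1500 → 2600 m (saturated, 4.9°C/km): ΔT = -4.9 × 1.1 = -5.39°C → T = 5.49°C
Environment:
  100 → 2600 m (environment, 12.1°C/km): ΔT = -12.1 × 2.5 = -30.25°C → T = -5.65°C
T_parcel − T_env = 5.49 − (-5.65) = +11.14°C

+11.14°C (parcel warmer than environment)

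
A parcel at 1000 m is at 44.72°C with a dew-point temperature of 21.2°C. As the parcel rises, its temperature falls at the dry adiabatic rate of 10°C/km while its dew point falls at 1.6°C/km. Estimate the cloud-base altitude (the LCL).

T and T_d converge at 10 − 1.6 = 8.4°C per km
Height above start = (44.72 − 21.2) / 8.4 = 2.8 km
LCL altitude = 1000 m + 2800 m = 3800 m

3800 m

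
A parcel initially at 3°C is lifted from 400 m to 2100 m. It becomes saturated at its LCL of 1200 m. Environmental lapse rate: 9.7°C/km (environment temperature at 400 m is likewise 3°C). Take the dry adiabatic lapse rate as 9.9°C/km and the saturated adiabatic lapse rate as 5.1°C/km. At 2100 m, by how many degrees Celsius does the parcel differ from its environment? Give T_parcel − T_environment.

+3.98°C (parcel warmer than environment)

Parcel:
  400–1200 m, dry: Δz = 0.8 km ⇒ ΔT = -7.92°C; T = -4.92°C
  1200–2100 m, saturated: Δz = 0.9 km ⇒ ΔT = -4.59°C; T = -9.51°C
Environment:
  400–2100 m, environment: Δz = 1.7 km ⇒ ΔT = -16.49°C; T = -13.49°C
T_parcel − T_env = -9.51 − (-13.49) = +3.98°C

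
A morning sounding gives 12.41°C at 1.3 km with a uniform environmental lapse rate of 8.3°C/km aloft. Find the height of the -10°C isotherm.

4 km

Height above start = (12.41 − (-10)) / 8.3 = 2.7 km
Altitude = 1300 m + 2700 m = 4000 m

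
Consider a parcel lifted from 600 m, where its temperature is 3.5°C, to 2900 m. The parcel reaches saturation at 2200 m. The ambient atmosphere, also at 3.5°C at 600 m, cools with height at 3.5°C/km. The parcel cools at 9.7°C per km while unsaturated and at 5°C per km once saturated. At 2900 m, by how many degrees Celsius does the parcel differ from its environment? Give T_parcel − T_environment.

Parcel:
  Dry to 2200 m: -9.7 × 1.6 km = -15.52°C, so T = -12.02°C.
  Saturated to 2900 m: -5 × 0.7 km = -3.5°C, so T = -15.52°C.
Environment:
  Environment to 2900 m: -3.5 × 2.3 km = -8.05°C, so T = -4.55°C.
T_parcel − T_env = -15.52 − (-4.55) = -10.97°C

-10.97°C (parcel cooler than environment)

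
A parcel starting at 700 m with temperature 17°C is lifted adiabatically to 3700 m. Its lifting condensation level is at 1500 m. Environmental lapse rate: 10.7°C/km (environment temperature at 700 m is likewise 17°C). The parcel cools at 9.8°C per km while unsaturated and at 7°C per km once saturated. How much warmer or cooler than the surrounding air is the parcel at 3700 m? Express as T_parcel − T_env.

Parcel:
  700–1500 m, dry: Δz = 0.8 km ⇒ ΔT = -7.84°C; T = 9.16°C
  1500–3700 m, saturated: Δz = 2.2 km ⇒ ΔT = -15.4°C; T = -6.24°C
Environment:
  700–3700 m, environment: Δz = 3 km ⇒ ΔT = -32.1°C; T = -15.1°C
T_parcel − T_env = -6.24 − (-15.1) = +8.86°C

+8.86°C (parcel warmer than environment)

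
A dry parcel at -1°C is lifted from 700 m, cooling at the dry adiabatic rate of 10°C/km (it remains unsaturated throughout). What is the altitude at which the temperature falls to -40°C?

4600 m

Height above start = (-1 − (-40)) / 10 = 3.9 km
Altitude = 700 m + 3900 m = 4600 m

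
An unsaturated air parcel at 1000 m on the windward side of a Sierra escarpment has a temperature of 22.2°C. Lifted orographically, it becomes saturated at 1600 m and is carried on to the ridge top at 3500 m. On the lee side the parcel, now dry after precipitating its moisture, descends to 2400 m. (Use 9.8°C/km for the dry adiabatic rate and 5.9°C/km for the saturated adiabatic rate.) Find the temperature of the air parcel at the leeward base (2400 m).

15.89°C

Dry to 1600 m: -9.8 × 0.6 km = -5.88°C, so T = 16.32°C.
Saturated to 3500 m: -5.9 × 1.9 km = -11.21°C, so T = 5.11°C.
Dry descent to 2400 m: +9.8 × 1.1 km = +10.78°C, so T = 15.89°C.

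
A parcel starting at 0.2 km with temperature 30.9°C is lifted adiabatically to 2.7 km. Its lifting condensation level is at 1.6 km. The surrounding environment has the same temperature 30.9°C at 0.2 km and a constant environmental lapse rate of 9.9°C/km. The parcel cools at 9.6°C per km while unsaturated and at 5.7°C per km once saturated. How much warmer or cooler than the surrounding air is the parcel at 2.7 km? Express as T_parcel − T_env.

+5.04°C (parcel warmer than environment)

Parcel:
  200–1600 m, dry: Δz = 1.4 km ⇒ ΔT = -13.44°C; T = 17.46°C
  1600–2700 m, saturated: Δz = 1.1 km ⇒ ΔT = -6.27°C; T = 11.19°C
Environment:
  200–2700 m, environment: Δz = 2.5 km ⇒ ΔT = -24.75°C; T = 6.15°C
T_parcel − T_env = 11.19 − 6.15 = +5.04°C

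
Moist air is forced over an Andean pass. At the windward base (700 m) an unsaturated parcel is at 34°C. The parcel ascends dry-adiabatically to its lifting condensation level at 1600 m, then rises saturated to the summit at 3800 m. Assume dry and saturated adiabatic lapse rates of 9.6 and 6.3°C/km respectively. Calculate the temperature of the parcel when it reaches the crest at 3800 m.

11.5°C

From 700 m to 1600 m (dry): cools by 9.6 × 0.9 = 8.64°C, giving 25.36°C.
From 1600 m to 3800 m (saturated): cools by 6.3 × 2.2 = 13.86°C, giving 11.5°C.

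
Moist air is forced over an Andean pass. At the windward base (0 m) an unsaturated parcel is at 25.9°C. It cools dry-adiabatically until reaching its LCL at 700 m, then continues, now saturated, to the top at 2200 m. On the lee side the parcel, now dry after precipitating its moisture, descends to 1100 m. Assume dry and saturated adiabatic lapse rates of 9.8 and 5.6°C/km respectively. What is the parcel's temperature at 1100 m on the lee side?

From 0 m to 700 m (dry): cools by 9.8 × 0.7 = 6.86°C, giving 19.04°C.
From 700 m to 2200 m (saturated): cools by 5.6 × 1.5 = 8.4°C, giving 10.64°C.
From 2200 m to 1100 m (dry descent): warms by 9.8 × 1.1 = 10.78°C, giving 21.42°C.

21.42°C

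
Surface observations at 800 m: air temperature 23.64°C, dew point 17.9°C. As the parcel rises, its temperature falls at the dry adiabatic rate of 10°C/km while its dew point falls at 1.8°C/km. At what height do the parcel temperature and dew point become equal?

T and T_d converge at 10 − 1.8 = 8.2°C per km
Height above start = (23.64 − 17.9) / 8.2 = 0.7 km
LCL altitude = 800 m + 700 m = 1500 m

1500 m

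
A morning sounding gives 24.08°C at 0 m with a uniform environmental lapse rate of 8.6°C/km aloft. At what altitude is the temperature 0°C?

Height above start = (24.08 − 0) / 8.6 = 2.8 km
Altitude = 0 m + 2800 m = 2800 m

2800 m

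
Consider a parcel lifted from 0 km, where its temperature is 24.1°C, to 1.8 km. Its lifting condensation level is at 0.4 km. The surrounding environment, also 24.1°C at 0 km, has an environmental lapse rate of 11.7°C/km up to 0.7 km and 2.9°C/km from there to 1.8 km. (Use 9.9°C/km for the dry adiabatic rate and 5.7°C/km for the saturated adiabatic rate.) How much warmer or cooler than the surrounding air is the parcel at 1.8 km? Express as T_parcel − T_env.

Parcel:
  Dry to 400 m: -9.9 × 0.4 km = -3.96°C, so T = 20.14°C.
  Saturated to 1800 m: -5.7 × 1.4 km = -7.98°C, so T = 12.16°C.
Environment:
  Environment, lower layer to 700 m: -11.7 × 0.7 km = -8.19°C, so T = 15.91°C.
  Environment, upper layer to 1800 m: -2.9 × 1.1 km = -3.19°C, so T = 12.72°C.
T_parcel − T_env = 12.16 − 12.72 = -0.56°C

-0.56°C (parcel cooler than environment)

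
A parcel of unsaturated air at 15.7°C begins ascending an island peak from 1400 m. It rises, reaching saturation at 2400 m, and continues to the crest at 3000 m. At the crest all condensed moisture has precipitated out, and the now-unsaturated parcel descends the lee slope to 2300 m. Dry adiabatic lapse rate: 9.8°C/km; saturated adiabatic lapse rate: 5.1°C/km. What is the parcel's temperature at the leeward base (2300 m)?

Dry to 2400 m: -9.8 × 1 km = -9.8°C, so T = 5.9°C.
Saturated to 3000 m: -5.1 × 0.6 km = -3.06°C, so T = 2.84°C.
Dry descent to 2300 m: +9.8 × 0.7 km = +6.86°C, so T = 9.7°C.

9.7°C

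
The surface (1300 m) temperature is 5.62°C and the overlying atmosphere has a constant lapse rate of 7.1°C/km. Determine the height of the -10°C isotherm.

3500 m

Height above start = (5.62 − (-10)) / 7.1 = 2.2 km
Altitude = 1300 m + 2200 m = 3500 m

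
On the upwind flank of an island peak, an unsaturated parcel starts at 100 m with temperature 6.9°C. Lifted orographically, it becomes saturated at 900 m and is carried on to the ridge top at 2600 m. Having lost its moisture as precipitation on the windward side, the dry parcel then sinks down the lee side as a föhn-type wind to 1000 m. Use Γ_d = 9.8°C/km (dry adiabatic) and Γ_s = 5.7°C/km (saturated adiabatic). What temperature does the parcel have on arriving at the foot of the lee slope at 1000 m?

5.05°C

From 100 m to 900 m (dry): cools by 9.8 × 0.8 = 7.84°C, giving -0.94°C.
From 900 m to 2600 m (saturated): cools by 5.7 × 1.7 = 9.69°C, giving -10.63°C.
From 2600 m to 1000 m (dry descent): warms by 9.8 × 1.6 = 15.68°C, giving 5.05°C.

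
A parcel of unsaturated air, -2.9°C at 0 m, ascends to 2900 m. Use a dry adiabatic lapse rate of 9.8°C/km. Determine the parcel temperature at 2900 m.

-31.32°C

From 0 m to 2900 m (dry adiabatic): cools by 9.8 × 2.9 = 28.42°C, giving -31.32°C.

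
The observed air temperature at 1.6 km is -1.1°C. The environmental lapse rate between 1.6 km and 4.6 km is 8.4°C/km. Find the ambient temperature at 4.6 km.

1600 → 4600 m (environmental, 8.4°C/km): ΔT = -8.4 × 3 = -25.2°C → T = -26.3°C

-26.3°C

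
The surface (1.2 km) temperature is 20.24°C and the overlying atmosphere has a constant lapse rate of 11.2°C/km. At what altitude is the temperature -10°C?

Height above start = (20.24 − (-10)) / 11.2 = 2.7 km
Altitude = 1200 m + 2700 m = 3900 m

3.9 km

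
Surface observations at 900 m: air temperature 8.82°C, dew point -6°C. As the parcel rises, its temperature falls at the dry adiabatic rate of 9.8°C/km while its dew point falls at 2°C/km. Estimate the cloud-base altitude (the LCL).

2800 m

T and T_d converge at 9.8 − 2 = 7.8°C per km
Height above start = (8.82 − (-6)) / 7.8 = 1.9 km
LCL altitude = 900 m + 1900 m = 2800 m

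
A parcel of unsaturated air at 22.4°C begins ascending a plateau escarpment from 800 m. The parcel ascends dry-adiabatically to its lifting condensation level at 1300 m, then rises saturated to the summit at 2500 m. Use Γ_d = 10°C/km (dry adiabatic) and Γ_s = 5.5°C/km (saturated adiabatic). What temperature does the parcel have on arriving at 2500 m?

10.8°C

From 800 m to 1300 m (dry): cools by 10 × 0.5 = 5°C, giving 17.4°C.
From 1300 m to 2500 m (saturated): cools by 5.5 × 1.2 = 6.6°C, giving 10.8°C.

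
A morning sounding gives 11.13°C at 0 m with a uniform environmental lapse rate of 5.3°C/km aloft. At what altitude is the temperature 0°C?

2100 m

Height above start = (11.13 − 0) / 5.3 = 2.1 km
Altitude = 0 m + 2100 m = 2100 m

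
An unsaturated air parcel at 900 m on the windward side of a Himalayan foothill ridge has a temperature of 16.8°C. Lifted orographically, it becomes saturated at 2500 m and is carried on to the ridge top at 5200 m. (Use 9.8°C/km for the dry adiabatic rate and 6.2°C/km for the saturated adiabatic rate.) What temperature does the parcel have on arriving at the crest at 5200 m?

-15.62°C

From 900 m to 2500 m (dry): cools by 9.8 × 1.6 = 15.68°C, giving 1.12°C.
From 2500 m to 5200 m (saturated): cools by 6.2 × 2.7 = 16.74°C, giving -15.62°C.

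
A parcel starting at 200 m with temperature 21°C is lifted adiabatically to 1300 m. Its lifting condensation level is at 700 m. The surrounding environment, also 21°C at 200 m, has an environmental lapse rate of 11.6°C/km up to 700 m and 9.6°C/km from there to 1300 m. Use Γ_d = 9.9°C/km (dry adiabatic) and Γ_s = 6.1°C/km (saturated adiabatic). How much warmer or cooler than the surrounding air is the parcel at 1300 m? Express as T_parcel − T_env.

Parcel:
  200 → 700 m (dry, 9.9°C/km): ΔT = -9.9 × 0.5 = -4.95°C → T = 16.05°C
  700 → 1300 m (saturated, 6.1°C/km): ΔT = -6.1 × 0.6 = -3.66°C → T = 12.39°C
Environment:
  200 → 700 m (environment, lower layer, 11.6°C/km): ΔT = -11.6 × 0.5 = -5.8°C → T = 15.2°C
  700 → 1300 m (environment, upper layer, 9.6°C/km): ΔT = -9.6 × 0.6 = -5.76°C → T = 9.44°C
T_parcel − T_env = 12.39 − 9.44 = +2.95°C

+2.95°C (parcel warmer than environment)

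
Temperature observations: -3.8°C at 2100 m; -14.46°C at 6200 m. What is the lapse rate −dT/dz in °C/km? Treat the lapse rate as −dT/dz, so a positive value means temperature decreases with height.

2.6°C/km

Γ = −ΔT/Δz = (-3.8 − (-14.46)) / (6200 − 2100) m
  = 10.66°C / 4.1 km = 2.6°C/km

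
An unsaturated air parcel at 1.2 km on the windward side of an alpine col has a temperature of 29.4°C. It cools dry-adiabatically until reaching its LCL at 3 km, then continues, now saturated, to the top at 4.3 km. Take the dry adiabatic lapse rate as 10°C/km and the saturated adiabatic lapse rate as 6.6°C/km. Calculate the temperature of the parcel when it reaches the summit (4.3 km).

2.82°C

1200 → 3000 m (dry, 10°C/km): ΔT = -10 × 1.8 = -18°C → T = 11.4°C
3000 → 4300 m (saturated, 6.6°C/km): ΔT = -6.6 × 1.3 = -8.58°C → T = 2.82°C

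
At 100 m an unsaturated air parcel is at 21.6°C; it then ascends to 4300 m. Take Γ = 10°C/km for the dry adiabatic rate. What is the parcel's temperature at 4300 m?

100–4300 m, dry adiabatic: Δz = 4.2 km ⇒ ΔT = -42°C; T = -20.4°C

-20.4°C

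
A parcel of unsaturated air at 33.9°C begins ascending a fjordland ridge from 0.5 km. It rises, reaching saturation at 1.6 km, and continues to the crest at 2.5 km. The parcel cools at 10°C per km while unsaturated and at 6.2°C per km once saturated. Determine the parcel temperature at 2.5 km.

17.32°C

From 500 m to 1600 m (dry): cools by 10 × 1.1 = 11°C, giving 22.9°C.
From 1600 m to 2500 m (saturated): cools by 6.2 × 0.9 = 5.58°C, giving 17.32°C.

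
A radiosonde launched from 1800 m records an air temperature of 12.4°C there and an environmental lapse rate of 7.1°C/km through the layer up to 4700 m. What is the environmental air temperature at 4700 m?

-8.19°C

Environmental to 4700 m: -7.1 × 2.9 km = -20.59°C, so T = -8.19°C.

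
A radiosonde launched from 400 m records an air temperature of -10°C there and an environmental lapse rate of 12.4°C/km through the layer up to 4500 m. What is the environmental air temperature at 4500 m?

-60.84°C

400 → 4500 m (environmental, 12.4°C/km): ΔT = -12.4 × 4.1 = -50.84°C → T = -60.84°C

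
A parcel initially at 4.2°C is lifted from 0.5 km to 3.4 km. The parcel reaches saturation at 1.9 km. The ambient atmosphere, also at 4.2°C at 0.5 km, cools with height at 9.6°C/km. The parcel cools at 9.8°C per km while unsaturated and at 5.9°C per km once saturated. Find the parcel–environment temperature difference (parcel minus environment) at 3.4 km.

+5.27°C (parcel warmer than environment)

Parcel:
  From 500 m to 1900 m (dry): cools by 9.8 × 1.4 = 13.72°C, giving -9.52°C.
  From 1900 m to 3400 m (saturated): cools by 5.9 × 1.5 = 8.85°C, giving -18.37°C.
Environment:
  From 500 m to 3400 m (environment): cools by 9.6 × 2.9 = 27.84°C, giving -23.64°C.
T_parcel − T_env = -18.37 − (-23.64) = +5.27°C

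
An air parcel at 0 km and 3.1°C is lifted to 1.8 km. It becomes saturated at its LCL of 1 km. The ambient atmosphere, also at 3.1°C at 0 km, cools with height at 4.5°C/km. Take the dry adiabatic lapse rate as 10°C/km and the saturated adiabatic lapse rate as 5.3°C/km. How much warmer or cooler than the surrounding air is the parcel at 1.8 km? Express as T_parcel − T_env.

Parcel:
  0–1000 m, dry: Δz = 1 km ⇒ ΔT = -10°C; T = -6.9°C
  1000–1800 m, saturated: Δz = 0.8 km ⇒ ΔT = -4.24°C; T = -11.14°C
Environment:
  0–1800 m, environment: Δz = 1.8 km ⇒ ΔT = -8.1°C; T = -5°C
T_parcel − T_env = -11.14 − (-5) = -6.14°C

-6.14°C (parcel cooler than environment)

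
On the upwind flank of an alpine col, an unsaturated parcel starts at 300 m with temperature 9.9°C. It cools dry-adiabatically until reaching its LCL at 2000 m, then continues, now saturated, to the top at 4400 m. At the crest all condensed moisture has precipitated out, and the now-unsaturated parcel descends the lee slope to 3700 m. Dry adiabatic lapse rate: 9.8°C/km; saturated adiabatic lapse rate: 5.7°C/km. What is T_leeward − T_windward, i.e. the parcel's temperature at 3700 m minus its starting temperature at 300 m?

-23.48°C

Dry to 2000 m: -9.8 × 1.7 km = -16.66°C, so T = -6.76°C.
Saturated to 4400 m: -5.7 × 2.4 km = -13.68°C, so T = -20.44°C.
Dry descent to 3700 m: +9.8 × 0.7 km = +6.86°C, so T = -13.58°C.
Net change vs windward start: -13.58 − 9.9 = -23.48°C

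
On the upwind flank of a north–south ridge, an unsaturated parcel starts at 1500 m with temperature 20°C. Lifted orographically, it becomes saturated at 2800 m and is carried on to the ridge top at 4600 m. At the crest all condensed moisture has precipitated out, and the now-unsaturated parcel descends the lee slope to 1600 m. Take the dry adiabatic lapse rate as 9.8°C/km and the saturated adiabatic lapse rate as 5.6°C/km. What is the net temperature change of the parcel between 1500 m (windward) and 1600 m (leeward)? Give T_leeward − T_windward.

+6.58°C

Dry to 2800 m: -9.8 × 1.3 km = -12.74°C, so T = 7.26°C.
Saturated to 4600 m: -5.6 × 1.8 km = -10.08°C, so T = -2.82°C.
Dry descent to 1600 m: +9.8 × 3 km = +29.4°C, so T = 26.58°C.
Net change vs windward start: 26.58 − 20 = +6.58°C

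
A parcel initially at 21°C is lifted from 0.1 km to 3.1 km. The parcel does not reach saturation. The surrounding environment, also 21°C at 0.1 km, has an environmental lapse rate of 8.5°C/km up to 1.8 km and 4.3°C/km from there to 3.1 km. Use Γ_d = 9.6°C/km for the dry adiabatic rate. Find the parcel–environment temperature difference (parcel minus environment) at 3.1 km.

-8.76°C (parcel cooler than environment)

Parcel:
  100 → 3100 m (dry, 9.6°C/km): ΔT = -9.6 × 3 = -28.8°C → T = -7.8°C
Environment:
  100 → 1800 m (environment, lower layer, 8.5°C/km): ΔT = -8.5 × 1.7 = -14.45°C → T = 6.55°C
  1800 → 3100 m (environment, upper layer, 4.3°C/km): ΔT = -4.3 × 1.3 = -5.59°C → T = 0.96°C
T_parcel − T_env = -7.8 − 0.96 = -8.76°C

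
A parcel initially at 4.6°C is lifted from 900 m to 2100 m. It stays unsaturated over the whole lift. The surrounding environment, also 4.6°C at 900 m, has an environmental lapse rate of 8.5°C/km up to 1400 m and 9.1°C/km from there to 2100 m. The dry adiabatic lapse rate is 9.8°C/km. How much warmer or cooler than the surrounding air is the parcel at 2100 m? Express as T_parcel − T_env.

-1.14°C (parcel cooler than environment)

Parcel:
  From 900 m to 2100 m (dry): cools by 9.8 × 1.2 = 11.76°C, giving -7.16°C.
Environment:
  From 900 m to 1400 m (environment, lower layer): cools by 8.5 × 0.5 = 4.25°C, giving 0.35°C.
  From 1400 m to 2100 m (environment, upper layer): cools by 9.1 × 0.7 = 6.37°C, giving -6.02°C.
T_parcel − T_env = -7.16 − (-6.02) = -1.14°C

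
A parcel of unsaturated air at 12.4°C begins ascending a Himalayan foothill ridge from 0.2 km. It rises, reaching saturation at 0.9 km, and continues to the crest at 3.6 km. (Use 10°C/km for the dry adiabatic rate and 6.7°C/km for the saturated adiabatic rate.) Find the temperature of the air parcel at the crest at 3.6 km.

-12.69°C

From 200 m to 900 m (dry): cools by 10 × 0.7 = 7°C, giving 5.4°C.
From 900 m to 3600 m (saturated): cools by 6.7 × 2.7 = 18.09°C, giving -12.69°C.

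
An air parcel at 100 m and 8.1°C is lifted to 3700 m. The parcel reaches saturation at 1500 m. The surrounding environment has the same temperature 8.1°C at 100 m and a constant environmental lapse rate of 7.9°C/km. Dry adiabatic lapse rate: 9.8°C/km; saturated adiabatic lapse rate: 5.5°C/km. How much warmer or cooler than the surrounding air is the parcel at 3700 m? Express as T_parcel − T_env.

Parcel:
  100 → 1500 m (dry, 9.8°C/km): ΔT = -9.8 × 1.4 = -13.72°C → T = -5.62°C
  1500 → 3700 m (saturated, 5.5°C/km): ΔT = -5.5 × 2.2 = -12.1°C → T = -17.72°C
Environment:
  100 → 3700 m (environment, 7.9°C/km): ΔT = -7.9 × 3.6 = -28.44°C → T = -20.34°C
T_parcel − T_env = -17.72 − (-20.34) = +2.62°C

+2.62°C (parcel warmer than environment)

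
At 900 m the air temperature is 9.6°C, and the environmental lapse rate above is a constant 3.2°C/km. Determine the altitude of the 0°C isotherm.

Height above start = (9.6 − 0) / 3.2 = 3 km
Altitude = 900 m + 3000 m = 3900 m

3900 m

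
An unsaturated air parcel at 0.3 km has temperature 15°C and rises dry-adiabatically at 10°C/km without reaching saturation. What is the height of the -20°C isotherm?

Height above start = (15 − (-20)) / 10 = 3.5 km
Altitude = 300 m + 3500 m = 3800 m

3.8 km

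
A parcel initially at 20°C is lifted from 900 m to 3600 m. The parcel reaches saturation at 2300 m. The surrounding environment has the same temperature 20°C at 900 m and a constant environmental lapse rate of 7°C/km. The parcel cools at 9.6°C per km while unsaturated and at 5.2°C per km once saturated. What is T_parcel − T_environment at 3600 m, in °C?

Parcel:
  From 900 m to 2300 m (dry): cools by 9.6 × 1.4 = 13.44°C, giving 6.56°C.
  From 2300 m to 3600 m (saturated): cools by 5.2 × 1.3 = 6.76°C, giving -0.2°C.
Environment:
  From 900 m to 3600 m (environment): cools by 7 × 2.7 = 18.9°C, giving 1.1°C.
T_parcel − T_env = -0.2 − 1.1 = -1.3°C

-1.3°C (parcel cooler than environment)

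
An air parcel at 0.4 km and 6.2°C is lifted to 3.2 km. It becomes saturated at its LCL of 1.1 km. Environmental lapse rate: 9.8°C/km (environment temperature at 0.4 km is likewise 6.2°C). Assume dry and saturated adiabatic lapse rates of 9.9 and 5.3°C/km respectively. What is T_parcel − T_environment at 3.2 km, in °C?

+9.38°C (parcel warmer than environment)

Parcel:
  400–1100 m, dry: Δz = 0.7 km ⇒ ΔT = -6.93°C; T = -0.73°C
  1100–3200 m, saturated: Δz = 2.1 km ⇒ ΔT = -11.13°C; T = -11.86°C
Environment:
  400–3200 m, environment: Δz = 2.8 km ⇒ ΔT = -27.44°C; T = -21.24°C
T_parcel − T_env = -11.86 − (-21.24) = +9.38°C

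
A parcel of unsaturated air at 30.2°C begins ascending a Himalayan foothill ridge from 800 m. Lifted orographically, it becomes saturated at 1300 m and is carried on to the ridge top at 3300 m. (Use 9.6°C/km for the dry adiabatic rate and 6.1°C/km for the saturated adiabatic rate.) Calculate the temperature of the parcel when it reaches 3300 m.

13.2°C

800 → 1300 m (dry, 9.6°C/km): ΔT = -9.6 × 0.5 = -4.8°C → T = 25.4°C
1300 → 3300 m (saturated, 6.1°C/km): ΔT = -6.1 × 2 = -12.2°C → T = 13.2°C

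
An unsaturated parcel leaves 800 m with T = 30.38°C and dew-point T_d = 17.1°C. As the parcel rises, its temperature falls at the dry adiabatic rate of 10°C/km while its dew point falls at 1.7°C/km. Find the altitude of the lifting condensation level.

T and T_d converge at 10 − 1.7 = 8.3°C per km
Height above start = (30.38 − 17.1) / 8.3 = 1.6 km
LCL altitude = 800 m + 1600 m = 2400 m

2400 m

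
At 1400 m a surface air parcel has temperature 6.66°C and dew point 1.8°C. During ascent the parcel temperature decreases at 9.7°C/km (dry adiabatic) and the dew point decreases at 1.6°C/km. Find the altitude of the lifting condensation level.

T and T_d converge at 9.7 − 1.6 = 8.1°C per km
Height above start = (6.66 − 1.8) / 8.1 = 0.6 km
LCL altitude = 1400 m + 600 m = 2000 m

2000 m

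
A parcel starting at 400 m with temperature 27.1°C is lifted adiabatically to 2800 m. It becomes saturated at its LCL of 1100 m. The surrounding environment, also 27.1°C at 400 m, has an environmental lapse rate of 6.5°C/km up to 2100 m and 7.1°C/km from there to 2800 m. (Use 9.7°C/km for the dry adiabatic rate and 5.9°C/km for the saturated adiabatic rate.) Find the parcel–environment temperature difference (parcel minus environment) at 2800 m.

Parcel:
  400–1100 m, dry: Δz = 0.7 km ⇒ ΔT = -6.79°C; T = 20.31°C
  1100–2800 m, saturated: Δz = 1.7 km ⇒ ΔT = -10.03°C; T = 10.28°C
Environment:
  400–2100 m, environment, lower layer: Δz = 1.7 km ⇒ ΔT = -11.05°C; T = 16.05°C
  2100–2800 m, environment, upper layer: Δz = 0.7 km ⇒ ΔT = -4.97°C; T = 11.08°C
T_parcel − T_env = 10.28 − 11.08 = -0.8°C

-0.8°C (parcel cooler than environment)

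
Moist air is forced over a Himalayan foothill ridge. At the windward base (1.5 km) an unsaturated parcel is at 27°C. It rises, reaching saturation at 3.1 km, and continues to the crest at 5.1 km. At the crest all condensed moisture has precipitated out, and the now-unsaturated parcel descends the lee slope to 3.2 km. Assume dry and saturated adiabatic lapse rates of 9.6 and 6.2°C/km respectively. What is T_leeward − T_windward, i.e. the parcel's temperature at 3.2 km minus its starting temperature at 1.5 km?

-9.52°C

1500–3100 m, dry: Δz = 1.6 km ⇒ ΔT = -15.36°C; T = 11.64°C
3100–5100 m, saturated: Δz = 2 km ⇒ ΔT = -12.4°C; T = -0.76°C
5100–3200 m, dry descent: Δz = 1.9 km ⇒ ΔT = +18.24°C; T = 17.48°C
Net change vs windward start: 17.48 − 27 = -9.52°C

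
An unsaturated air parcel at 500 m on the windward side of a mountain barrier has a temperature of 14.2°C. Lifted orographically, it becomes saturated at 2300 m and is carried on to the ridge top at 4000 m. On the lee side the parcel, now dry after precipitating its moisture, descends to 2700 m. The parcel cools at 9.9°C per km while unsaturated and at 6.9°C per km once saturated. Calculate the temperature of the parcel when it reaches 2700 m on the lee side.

Dry to 2300 m: -9.9 × 1.8 km = -17.82°C, so T = -3.62°C.
Saturated to 4000 m: -6.9 × 1.7 km = -11.73°C, so T = -15.35°C.
Dry descent to 2700 m: +9.9 × 1.3 km = +12.87°C, so T = -2.48°C.

-2.48°C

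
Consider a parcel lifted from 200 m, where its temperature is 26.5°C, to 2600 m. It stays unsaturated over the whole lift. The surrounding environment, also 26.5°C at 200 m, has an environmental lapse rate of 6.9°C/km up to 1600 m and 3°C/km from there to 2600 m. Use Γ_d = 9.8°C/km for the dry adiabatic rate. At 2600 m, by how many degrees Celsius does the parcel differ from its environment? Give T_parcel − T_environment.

-10.86°C (parcel cooler than environment)

Parcel:
  200–2600 m, dry: Δz = 2.4 km ⇒ ΔT = -23.52°C; T = 2.98°C
Environment:
  200–1600 m, environment, lower layer: Δz = 1.4 km ⇒ ΔT = -9.66°C; T = 16.84°C
  1600–2600 m, environment, upper layer: Δz = 1 km ⇒ ΔT = -3°C; T = 13.84°C
T_parcel − T_env = 2.98 − 13.84 = -10.86°C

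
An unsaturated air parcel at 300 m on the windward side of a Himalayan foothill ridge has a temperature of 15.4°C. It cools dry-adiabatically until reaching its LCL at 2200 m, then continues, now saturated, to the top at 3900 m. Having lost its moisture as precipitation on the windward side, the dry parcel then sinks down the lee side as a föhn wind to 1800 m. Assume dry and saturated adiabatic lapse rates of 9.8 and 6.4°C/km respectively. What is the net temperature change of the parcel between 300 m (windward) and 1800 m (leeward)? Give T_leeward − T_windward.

300 → 2200 m (dry, 9.8°C/km): ΔT = -9.8 × 1.9 = -18.62°C → T = -3.22°C
2200 → 3900 m (saturated, 6.4°C/km): ΔT = -6.4 × 1.7 = -10.88°C → T = -14.1°C
3900 → 1800 m (dry descent, 9.8°C/km): ΔT = +9.8 × 2.1 = +20.58°C → T = 6.48°C
Net change vs windward start: 6.48 − 15.4 = -8.92°C

-8.92°C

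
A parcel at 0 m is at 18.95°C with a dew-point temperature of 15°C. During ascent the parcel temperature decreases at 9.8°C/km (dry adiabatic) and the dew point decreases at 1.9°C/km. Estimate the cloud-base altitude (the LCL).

T and T_d converge at 9.8 − 1.9 = 7.9°C per km
Height above start = (18.95 − 15) / 7.9 = 0.5 km
LCL altitude = 0 m + 500 m = 500 m

500 m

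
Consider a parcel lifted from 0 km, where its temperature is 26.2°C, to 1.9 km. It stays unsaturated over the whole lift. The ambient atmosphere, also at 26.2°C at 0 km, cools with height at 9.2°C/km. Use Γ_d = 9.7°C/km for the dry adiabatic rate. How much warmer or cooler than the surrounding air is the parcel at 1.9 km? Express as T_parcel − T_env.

-0.95°C (parcel cooler than environment)

Parcel:
  From 0 m to 1900 m (dry): cools by 9.7 × 1.9 = 18.43°C, giving 7.77°C.
Environment:
  From 0 m to 1900 m (environment): cools by 9.2 × 1.9 = 17.48°C, giving 8.72°C.
T_parcel − T_env = 7.77 − 8.72 = -0.95°C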